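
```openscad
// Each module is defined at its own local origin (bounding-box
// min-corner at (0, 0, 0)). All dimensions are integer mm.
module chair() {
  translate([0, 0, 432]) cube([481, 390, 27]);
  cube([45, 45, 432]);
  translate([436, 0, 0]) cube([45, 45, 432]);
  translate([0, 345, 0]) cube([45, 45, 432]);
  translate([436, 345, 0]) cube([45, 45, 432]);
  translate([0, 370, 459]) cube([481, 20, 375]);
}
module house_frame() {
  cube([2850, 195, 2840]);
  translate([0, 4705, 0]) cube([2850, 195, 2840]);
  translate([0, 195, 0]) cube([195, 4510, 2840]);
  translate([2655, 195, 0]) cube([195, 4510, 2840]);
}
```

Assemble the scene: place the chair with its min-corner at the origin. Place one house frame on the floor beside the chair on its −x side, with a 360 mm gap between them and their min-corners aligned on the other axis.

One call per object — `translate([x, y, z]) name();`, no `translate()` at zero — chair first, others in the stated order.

chair();
translate([-3210, 0, 0]) house_frame();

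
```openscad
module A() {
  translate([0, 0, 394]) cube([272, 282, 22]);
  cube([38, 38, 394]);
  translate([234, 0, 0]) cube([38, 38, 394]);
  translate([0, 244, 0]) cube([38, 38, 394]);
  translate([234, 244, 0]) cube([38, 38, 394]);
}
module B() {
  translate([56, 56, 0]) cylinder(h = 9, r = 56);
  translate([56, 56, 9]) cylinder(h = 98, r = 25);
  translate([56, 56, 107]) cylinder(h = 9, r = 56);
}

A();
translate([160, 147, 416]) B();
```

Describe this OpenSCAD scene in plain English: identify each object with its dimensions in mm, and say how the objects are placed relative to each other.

A is a four-legged stool. The seat is 272×282 mm, 22 mm thick, top at z = 416 mm. It stands on four square legs, each 38×38 mm in cross-section, from z = 0 to the seat underside, each flush with a corner of the seat.

B is a spool: two coaxial disc flanges of radius 56 mm and thickness 9 mm, joined by a core cylinder of radius 25 mm and height 98 mm. The lower flange rests on z = 0 and the three cylinders share a vertical axis.

The spool is on top of the stool.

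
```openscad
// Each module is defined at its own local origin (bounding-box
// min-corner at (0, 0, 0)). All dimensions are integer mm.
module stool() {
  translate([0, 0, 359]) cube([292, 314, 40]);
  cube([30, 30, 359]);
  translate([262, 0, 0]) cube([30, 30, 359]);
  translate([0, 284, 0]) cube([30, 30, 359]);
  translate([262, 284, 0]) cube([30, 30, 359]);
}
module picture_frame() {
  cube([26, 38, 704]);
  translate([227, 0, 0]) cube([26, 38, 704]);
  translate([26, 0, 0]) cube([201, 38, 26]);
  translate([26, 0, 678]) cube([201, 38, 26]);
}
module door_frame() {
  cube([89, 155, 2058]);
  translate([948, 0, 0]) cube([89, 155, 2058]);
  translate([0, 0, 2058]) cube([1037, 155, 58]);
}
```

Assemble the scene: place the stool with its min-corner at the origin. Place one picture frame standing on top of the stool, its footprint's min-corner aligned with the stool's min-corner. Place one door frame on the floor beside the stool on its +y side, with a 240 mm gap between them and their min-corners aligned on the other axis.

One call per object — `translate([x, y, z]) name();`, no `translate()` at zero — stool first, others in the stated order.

stool();
translate([0, 0, 399]) picture_frame();
translate([0, 554, 0]) door_frame();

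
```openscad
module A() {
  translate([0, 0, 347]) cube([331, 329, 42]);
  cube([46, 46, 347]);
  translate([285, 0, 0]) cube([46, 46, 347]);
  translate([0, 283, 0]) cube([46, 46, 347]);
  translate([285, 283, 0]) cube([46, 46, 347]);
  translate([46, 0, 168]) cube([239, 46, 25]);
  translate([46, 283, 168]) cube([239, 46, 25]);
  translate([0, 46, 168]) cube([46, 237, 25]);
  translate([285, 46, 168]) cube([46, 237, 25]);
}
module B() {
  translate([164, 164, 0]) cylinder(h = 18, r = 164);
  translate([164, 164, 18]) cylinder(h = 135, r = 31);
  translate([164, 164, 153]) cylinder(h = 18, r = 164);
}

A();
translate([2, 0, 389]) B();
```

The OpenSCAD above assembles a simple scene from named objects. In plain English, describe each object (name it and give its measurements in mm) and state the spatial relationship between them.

A is a simple wooden stool: a rectangular seat 331 mm (x) by 329 mm (y), 42 mm thick, top face at z = 389 mm, on four square legs, each 46×46 mm in cross-section. The legs rest on z = 0, each flush with a corner of the seat. Four stretchers, 46 mm wide and 25 mm tall, connect adjacent legs with their undersides at z = 168 mm, each running between the inner faces of the legs it joins and aligned with the legs' outer faces on the other axis.

B is a spool: two coaxial disc flanges of radius 164 mm and thickness 18 mm, joined by a core cylinder of radius 31 mm and height 135 mm. The lower flange rests on z = 0 and the three cylinders share a vertical axis.

The spool is on top of the stool.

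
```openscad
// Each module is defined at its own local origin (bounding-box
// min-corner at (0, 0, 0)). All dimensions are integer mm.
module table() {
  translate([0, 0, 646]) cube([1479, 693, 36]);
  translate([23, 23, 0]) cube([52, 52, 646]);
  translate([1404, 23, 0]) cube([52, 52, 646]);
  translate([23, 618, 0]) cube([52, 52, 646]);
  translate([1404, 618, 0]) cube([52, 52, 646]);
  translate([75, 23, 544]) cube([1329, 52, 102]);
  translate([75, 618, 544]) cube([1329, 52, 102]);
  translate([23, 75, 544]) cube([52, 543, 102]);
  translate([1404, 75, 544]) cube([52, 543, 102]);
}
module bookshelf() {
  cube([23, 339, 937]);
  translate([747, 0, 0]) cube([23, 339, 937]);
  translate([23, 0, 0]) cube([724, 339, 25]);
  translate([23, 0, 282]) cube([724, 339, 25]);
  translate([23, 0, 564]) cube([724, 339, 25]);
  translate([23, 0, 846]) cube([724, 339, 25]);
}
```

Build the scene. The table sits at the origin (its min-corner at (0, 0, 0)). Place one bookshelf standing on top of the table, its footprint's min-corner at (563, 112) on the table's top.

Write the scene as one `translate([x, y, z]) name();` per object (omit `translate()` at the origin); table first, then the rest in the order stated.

table();
translate([563, 112, 682]) bookshelf();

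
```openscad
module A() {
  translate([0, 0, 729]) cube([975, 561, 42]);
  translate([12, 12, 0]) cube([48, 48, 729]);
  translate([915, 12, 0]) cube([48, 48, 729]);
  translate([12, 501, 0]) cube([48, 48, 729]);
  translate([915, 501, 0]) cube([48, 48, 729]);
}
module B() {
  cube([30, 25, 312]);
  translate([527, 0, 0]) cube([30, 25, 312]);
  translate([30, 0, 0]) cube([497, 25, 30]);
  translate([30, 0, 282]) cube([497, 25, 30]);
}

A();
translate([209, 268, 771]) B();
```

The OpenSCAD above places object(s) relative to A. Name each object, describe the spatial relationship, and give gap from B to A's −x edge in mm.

The picture frame's min-x is at 209; the table's min-x is 0; gap = 209 mm.

A is a table. B is a picture frame. The picture frame is on top of the table, centred. The gap from the picture frame to the table's −x edge is 209 mm.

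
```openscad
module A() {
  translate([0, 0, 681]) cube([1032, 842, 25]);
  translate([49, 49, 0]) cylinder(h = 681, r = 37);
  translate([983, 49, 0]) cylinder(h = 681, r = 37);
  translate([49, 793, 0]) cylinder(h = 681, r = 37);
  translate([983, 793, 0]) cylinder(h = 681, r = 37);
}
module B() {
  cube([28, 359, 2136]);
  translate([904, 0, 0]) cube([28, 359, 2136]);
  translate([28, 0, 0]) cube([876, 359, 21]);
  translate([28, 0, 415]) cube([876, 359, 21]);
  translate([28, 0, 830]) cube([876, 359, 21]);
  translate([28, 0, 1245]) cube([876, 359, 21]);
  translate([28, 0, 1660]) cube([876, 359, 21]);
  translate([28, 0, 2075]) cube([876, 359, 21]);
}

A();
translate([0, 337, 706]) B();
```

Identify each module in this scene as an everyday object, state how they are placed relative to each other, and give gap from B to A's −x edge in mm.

The bookshelf's min-x is at 0; the table's min-x is 0; gap = 0 mm.

A is a table. B is a bookshelf. The bookshelf is on top of the table. The gap from the bookshelf to the table's −x edge is 0 mm.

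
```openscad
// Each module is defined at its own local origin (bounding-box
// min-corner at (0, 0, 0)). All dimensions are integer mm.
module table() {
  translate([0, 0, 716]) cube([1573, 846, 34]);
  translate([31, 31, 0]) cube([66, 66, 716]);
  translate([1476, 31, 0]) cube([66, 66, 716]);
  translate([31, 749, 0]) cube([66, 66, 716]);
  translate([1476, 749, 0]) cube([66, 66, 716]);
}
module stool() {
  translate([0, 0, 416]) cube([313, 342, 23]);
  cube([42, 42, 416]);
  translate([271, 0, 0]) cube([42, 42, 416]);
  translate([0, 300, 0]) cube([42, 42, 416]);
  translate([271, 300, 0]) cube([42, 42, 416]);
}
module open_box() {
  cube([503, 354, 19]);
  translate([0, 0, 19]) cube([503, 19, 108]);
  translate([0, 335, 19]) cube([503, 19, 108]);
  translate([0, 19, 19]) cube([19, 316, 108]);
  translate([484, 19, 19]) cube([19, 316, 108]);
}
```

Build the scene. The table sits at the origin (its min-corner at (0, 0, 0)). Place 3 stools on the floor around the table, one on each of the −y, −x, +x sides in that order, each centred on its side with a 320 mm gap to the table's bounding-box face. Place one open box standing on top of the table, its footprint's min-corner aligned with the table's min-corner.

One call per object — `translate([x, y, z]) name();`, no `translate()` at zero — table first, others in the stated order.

table();
translate([630, -662, 0]) stool();
translate([-633, 252, 0]) stool();
translate([1893, 252, 0]) stool();
translate([0, 0, 750]) open_box();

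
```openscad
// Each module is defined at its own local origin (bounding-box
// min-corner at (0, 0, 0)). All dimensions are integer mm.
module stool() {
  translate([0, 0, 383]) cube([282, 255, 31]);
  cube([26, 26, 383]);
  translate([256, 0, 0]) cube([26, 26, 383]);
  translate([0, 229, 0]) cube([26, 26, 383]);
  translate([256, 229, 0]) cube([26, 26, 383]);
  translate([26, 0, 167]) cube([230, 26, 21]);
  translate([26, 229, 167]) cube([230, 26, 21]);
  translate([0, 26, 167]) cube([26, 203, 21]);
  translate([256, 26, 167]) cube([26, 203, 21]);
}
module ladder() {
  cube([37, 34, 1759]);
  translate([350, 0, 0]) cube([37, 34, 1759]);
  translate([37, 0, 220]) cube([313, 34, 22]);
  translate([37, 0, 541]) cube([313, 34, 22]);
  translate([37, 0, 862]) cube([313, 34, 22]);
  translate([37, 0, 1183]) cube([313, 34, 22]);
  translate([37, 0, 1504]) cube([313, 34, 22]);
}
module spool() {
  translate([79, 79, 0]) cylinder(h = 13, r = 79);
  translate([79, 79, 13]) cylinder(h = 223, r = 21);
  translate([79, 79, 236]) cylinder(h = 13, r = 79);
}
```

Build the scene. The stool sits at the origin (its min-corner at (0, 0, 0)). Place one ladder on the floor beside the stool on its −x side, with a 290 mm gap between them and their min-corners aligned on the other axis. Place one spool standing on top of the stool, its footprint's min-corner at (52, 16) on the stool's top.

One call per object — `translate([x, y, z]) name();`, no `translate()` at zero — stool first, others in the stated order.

stool();
translate([-677, 0, 0]) ladder();
translate([52, 16, 414]) spool();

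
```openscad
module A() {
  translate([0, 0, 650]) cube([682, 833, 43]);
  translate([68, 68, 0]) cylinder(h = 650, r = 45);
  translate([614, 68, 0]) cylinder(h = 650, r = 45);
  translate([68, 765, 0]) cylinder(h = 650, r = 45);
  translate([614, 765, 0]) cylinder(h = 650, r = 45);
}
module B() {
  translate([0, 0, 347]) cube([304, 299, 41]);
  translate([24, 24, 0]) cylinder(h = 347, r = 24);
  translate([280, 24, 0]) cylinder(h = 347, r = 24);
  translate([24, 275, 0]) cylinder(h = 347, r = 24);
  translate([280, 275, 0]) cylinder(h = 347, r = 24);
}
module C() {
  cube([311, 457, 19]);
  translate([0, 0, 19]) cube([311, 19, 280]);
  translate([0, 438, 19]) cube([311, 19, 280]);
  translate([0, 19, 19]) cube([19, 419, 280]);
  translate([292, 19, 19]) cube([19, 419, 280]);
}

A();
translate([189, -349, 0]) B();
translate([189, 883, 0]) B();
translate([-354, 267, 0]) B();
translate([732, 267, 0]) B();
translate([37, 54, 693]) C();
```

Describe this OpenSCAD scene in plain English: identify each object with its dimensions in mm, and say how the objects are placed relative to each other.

A is a rectangular dining table. The top is 682×833×43 mm with its upper surface at z = 693 mm. It stands on four round legs of 90 mm diameter, each leg's bounding box inset 23 mm from the nearest pair of top edges, running from the floor to the underside of the top.

B is a simple wooden stool: a rectangular seat 304 mm (x) by 299 mm (y), 41 mm thick, top face at z = 388 mm, on four round legs, each 48 mm in diameter. The legs rest on z = 0, each leg's axis is inset half a diameter from the nearest pair of seat edges (so the leg's bounding box is flush with the corner).

C is an open-topped rectangular box: outside dimensions 311×457×299 mm, with a uniform wall and base thickness of 19 mm. The base is a full 311×457 slab on the floor; four walls sit on top of the base. The front and back walls (the −y and +y sides) span the full width; the two side walls fit between them.

Four stools sit around the table at the −y, +y, −x, +x sides. The open box is on top of the table.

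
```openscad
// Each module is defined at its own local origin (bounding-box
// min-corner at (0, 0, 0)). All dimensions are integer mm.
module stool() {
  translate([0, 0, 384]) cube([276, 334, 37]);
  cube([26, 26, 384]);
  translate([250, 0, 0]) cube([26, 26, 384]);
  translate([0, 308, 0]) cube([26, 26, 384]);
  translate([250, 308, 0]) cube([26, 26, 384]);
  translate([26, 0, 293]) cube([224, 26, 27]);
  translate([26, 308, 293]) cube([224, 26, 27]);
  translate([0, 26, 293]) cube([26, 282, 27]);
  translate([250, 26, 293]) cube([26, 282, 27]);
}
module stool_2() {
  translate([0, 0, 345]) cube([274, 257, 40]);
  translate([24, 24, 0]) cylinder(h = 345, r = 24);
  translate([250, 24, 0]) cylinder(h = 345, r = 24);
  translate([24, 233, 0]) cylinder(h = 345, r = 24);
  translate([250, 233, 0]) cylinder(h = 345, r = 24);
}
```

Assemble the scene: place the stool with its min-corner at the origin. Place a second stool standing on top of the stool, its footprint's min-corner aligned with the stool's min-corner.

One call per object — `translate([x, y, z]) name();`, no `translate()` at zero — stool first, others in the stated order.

stool();
translate([0, 0, 421]) stool_2();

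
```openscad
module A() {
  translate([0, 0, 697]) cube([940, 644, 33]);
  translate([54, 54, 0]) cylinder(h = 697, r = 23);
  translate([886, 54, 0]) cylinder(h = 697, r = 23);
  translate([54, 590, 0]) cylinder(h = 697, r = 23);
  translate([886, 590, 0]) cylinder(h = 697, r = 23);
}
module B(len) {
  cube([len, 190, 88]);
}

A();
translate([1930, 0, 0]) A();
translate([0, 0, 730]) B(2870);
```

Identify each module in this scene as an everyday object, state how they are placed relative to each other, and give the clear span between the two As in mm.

A is a table. B is a beam. A beam spans the tops of two tables. The clear span between the two tables is 990 mm.

Second table starts at x = 1930; first ends at x = 940; clear span = 1930 − 940 = 990 mm.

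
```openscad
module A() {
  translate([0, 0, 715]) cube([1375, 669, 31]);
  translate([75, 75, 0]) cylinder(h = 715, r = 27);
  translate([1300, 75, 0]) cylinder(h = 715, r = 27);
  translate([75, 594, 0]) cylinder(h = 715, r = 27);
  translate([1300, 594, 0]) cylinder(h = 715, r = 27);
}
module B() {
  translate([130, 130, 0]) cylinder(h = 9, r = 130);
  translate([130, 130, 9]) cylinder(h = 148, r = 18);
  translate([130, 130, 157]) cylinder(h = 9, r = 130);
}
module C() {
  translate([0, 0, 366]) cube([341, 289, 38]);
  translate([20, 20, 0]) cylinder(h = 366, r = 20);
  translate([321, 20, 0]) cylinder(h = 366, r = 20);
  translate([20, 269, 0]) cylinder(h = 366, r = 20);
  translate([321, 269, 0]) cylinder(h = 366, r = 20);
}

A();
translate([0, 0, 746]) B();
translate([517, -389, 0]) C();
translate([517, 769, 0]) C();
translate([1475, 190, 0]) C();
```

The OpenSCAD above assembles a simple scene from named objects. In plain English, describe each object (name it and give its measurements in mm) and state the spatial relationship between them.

A is a rectangular dining table. The top is 1375×669×31 mm with its upper surface at z = 746 mm. It stands on four round legs of 54 mm diameter, each leg's bounding box inset 48 mm from the nearest pair of top edges, running from the floor to the underside of the top.

B is a spool: two coaxial disc flanges of radius 130 mm and thickness 9 mm, joined by a core cylinder of radius 18 mm and height 148 mm. The lower flange rests on z = 0 and the three cylinders share a vertical axis.

C is a four-legged stool. The seat is a 341×289×38 mm slab whose top surface is at z = 404 mm; four round legs, each 40 mm in diameter, run from the floor (z = 0) to the underside of the seat, each leg's axis is inset half a diameter from the nearest pair of seat edges (so the leg's bounding box is flush with the corner).

The spool is on top of the table. Three stools sit around the table at the −y, +y, +x sides.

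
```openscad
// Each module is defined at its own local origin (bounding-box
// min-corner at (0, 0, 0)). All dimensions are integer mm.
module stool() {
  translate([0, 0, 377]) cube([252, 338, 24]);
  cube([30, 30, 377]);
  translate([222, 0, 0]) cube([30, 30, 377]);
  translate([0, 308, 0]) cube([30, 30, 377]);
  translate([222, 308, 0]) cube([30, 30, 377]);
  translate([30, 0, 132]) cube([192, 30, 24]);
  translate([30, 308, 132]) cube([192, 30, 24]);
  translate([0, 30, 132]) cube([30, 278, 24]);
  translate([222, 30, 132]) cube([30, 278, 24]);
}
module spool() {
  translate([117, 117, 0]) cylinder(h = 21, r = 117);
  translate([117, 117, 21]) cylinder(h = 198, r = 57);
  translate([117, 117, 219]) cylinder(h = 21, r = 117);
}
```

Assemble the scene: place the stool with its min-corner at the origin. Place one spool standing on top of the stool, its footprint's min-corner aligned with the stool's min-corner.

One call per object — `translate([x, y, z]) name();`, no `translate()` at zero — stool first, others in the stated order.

stool();
translate([0, 0, 401]) spool();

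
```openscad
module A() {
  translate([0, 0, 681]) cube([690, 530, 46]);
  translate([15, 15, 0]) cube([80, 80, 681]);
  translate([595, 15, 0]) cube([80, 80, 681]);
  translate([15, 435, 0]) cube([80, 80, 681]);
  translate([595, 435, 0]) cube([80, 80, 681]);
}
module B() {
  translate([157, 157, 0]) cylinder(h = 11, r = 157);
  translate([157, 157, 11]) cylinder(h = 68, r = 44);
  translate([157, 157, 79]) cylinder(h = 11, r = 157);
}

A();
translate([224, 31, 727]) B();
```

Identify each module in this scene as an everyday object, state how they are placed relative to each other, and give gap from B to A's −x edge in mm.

A is a table. B is a spool. The spool is on top of the table. The gap from the spool to the table's −x edge is 224 mm.

The spool's min-x is at 224; the table's min-x is 0; gap = 224 mm.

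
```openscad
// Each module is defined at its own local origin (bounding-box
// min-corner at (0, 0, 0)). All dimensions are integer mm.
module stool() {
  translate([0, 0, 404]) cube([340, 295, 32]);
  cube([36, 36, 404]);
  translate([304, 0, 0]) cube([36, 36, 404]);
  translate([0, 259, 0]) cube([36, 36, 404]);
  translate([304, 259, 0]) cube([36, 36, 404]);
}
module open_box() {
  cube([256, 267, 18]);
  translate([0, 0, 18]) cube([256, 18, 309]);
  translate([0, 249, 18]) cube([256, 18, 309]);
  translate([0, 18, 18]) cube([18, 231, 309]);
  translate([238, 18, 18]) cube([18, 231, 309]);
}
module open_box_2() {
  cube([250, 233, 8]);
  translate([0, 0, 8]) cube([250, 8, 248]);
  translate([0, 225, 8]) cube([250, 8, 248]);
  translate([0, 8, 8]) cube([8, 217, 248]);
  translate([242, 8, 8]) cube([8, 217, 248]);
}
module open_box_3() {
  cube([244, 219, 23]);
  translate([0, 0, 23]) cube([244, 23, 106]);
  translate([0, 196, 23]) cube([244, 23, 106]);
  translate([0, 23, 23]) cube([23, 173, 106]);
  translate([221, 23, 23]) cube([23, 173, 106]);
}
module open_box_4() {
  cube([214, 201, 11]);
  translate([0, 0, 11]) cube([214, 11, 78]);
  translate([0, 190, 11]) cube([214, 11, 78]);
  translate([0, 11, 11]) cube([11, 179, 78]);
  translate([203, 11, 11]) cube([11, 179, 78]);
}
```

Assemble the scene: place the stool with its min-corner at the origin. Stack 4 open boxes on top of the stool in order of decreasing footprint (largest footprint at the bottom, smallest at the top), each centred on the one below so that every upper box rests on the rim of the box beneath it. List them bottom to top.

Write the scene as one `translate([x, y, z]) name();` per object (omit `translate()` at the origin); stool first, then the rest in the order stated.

stool();
translate([42, 14, 436]) open_box();
translate([45, 31, 763]) open_box_2();
translate([48, 38, 1019]) open_box_3();
translate([63, 47, 1148]) open_box_4();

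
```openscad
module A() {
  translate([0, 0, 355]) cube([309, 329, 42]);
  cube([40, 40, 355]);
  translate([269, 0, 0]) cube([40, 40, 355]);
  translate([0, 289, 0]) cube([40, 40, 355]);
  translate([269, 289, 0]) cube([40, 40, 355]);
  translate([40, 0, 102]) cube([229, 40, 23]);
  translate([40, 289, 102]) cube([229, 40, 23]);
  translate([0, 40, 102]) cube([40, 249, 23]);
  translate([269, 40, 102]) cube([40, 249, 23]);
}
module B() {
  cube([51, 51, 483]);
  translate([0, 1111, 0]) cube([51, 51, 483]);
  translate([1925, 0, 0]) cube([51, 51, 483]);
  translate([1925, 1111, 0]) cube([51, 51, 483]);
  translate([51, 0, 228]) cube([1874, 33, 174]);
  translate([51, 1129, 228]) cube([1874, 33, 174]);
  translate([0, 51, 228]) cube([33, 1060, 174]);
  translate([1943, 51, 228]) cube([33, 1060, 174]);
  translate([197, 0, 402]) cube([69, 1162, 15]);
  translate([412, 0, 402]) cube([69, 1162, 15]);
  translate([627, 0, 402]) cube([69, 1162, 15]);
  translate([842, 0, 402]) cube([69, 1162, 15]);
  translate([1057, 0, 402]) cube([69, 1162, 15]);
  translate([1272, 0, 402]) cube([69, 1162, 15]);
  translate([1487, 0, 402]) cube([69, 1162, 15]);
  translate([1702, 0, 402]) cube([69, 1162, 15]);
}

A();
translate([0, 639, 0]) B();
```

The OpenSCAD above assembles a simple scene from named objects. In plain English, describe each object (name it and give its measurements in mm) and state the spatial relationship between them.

A is a simple wooden stool: a rectangular seat 309 mm (x) by 329 mm (y), 42 mm thick, top face at z = 397 mm, on four square legs, each 40×40 mm in cross-section. The legs rest on z = 0, each flush with a corner of the seat. Four stretchers, 40 mm wide and 23 mm tall, connect adjacent legs with their undersides at z = 102 mm, each running between the inner faces of the legs it joins and aligned with the legs' outer faces on the other axis.

B is a bed frame 1976 mm long (x) by 1162 mm wide (y). Four 51×51 mm corner posts, 483 mm tall, at the corners of the footprint. Four rails of 33 mm thickness and 174 mm height run between adjacent posts with their undersides at z = 228 mm, their outer faces flush with the outside of the frame (the two x-running rails run between the posts' inner faces; the two y-running rails run between the posts' inner faces). 8 slats, each 69 mm wide (x) and 15 mm thick, lie across the top of the two x-running rails, running the full 1162 mm width of the frame in y; the slats are evenly spaced along x between the inner faces of the end posts with equal gaps (rounded down to the nearest mm) at the −x end and between each pair — any rounding remainder accumulates at the +x end.

The bed frame is on the floor beside the stool on its +y side.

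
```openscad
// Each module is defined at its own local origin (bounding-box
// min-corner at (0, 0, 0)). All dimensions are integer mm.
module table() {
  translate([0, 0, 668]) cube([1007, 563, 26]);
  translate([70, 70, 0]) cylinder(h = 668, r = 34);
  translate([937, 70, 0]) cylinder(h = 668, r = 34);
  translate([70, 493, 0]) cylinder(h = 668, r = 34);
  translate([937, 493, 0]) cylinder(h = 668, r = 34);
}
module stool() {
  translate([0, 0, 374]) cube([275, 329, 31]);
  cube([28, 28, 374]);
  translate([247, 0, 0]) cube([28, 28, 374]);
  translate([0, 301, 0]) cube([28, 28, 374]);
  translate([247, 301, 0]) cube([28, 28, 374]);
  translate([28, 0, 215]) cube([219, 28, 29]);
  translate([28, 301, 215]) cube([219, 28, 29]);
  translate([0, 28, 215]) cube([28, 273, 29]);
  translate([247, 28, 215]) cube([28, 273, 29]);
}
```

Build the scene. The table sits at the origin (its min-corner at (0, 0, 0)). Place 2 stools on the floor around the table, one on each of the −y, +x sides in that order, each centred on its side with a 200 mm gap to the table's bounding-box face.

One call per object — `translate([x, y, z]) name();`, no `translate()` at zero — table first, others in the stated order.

table();
translate([366, -529, 0]) stool();
translate([1207, 117, 0]) stool();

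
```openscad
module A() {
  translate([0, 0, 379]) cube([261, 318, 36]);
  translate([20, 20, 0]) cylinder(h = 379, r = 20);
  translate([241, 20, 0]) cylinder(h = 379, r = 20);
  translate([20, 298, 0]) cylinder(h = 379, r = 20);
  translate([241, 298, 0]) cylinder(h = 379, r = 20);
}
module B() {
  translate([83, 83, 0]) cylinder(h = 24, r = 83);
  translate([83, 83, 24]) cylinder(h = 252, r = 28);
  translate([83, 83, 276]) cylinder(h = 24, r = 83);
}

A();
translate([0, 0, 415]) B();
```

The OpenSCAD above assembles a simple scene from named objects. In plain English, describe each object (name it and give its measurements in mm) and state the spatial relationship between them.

A is a simple wooden stool: a rectangular seat 261 mm (x) by 318 mm (y), 36 mm thick, top face at z = 415 mm, on four round legs, each 40 mm in diameter. The legs rest on z = 0, each leg's axis is inset half a diameter from the nearest pair of seat edges (so the leg's bounding box is flush with the corner).

B is a spool: two coaxial disc flanges of radius 83 mm and thickness 24 mm, joined by a core cylinder of radius 28 mm and height 252 mm. The lower flange rests on z = 0 and the three cylinders share a vertical axis.

The spool is on top of the stool.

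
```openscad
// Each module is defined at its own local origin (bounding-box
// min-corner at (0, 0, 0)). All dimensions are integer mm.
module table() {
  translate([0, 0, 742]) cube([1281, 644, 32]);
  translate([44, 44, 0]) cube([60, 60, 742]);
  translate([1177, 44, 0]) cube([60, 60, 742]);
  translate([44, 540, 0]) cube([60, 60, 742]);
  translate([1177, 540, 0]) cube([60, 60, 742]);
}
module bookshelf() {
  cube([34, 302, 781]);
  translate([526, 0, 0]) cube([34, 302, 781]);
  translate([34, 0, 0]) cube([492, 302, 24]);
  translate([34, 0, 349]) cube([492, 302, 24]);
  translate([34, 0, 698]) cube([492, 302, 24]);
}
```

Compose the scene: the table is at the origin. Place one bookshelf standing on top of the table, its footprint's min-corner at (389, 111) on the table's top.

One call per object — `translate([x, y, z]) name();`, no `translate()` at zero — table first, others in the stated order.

table();
translate([389, 111, 774]) bookshelf();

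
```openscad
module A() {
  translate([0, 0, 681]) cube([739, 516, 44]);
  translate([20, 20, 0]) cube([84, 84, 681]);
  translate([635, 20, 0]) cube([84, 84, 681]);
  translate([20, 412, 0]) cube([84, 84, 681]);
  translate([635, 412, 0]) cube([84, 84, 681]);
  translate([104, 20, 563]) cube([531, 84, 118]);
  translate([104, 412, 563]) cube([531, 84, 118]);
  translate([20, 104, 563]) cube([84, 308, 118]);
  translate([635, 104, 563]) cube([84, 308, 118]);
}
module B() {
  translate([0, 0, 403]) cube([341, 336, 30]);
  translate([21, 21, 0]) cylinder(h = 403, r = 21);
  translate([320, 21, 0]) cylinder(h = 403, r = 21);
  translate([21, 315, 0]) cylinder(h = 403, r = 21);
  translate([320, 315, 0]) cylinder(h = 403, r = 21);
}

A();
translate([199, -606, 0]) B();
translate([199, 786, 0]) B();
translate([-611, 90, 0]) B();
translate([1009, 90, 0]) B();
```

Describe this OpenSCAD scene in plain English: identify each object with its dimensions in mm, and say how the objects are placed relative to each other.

A is a table: top 739 mm (x) × 516 mm (y), 44 mm thick, upper face at z = 725 mm, on four 84×84 mm square legs, each inset 20 mm from the nearest pair of top edges, running from z = 0 to the bottom of the top. Four apron rails, 84 mm thick and 118 mm tall, run between adjacent legs with their top edges flush with the underside of the top and their outer faces flush with the legs' outer faces.

B is a four-legged stool. The seat is a 341×336×30 mm slab whose top surface is at z = 433 mm; four round legs, each 42 mm in diameter, run from the floor (z = 0) to the underside of the seat, each leg's axis is inset half a diameter from the nearest pair of seat edges (so the leg's bounding box is flush with the corner).

Four stools sit around the table at the −y, +y, −x, +x sides.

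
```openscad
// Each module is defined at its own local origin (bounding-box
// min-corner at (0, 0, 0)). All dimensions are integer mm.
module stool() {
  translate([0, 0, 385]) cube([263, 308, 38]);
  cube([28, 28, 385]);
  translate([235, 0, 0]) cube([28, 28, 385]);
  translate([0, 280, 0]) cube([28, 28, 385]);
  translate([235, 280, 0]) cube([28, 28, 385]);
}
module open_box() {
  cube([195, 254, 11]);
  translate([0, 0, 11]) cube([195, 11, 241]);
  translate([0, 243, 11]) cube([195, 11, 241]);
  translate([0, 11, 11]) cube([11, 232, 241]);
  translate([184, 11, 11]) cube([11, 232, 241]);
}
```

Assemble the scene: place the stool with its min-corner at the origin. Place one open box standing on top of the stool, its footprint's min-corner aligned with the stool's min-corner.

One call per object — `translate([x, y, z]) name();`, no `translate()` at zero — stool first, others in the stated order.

stool();
translate([0, 0, 423]) open_box();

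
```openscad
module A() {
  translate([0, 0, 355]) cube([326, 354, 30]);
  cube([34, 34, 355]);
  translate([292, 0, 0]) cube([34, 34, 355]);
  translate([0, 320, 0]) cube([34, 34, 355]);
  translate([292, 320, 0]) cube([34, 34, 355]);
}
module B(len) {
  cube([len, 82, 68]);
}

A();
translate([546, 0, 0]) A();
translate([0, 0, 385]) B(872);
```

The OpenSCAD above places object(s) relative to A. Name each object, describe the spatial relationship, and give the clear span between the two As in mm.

A is a stool. B is a beam. A beam spans the tops of two stools. The clear span between the two stools is 220 mm.

Second stool starts at x = 546; first ends at x = 326; clear span = 546 − 326 = 220 mm.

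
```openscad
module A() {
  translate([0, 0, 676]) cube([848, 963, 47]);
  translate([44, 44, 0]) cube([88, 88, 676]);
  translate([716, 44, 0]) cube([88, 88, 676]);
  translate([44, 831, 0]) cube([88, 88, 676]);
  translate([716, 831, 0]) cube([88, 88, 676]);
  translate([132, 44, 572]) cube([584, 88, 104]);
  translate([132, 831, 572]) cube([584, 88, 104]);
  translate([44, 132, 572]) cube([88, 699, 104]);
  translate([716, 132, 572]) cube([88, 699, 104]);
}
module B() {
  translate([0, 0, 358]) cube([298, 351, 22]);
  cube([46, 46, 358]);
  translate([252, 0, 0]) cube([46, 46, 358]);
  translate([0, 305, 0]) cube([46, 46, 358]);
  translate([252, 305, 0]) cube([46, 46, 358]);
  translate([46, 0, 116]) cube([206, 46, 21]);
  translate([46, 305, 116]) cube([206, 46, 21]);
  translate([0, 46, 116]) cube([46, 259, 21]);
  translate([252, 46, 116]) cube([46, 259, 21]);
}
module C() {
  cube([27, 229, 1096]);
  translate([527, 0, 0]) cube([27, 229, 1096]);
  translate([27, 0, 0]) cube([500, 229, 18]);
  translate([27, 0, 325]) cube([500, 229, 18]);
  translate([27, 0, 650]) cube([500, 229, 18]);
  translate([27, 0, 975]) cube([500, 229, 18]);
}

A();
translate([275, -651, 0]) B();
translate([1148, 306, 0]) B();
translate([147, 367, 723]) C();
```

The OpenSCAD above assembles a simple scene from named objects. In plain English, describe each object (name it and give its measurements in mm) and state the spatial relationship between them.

A is a rectangular dining table. The top is 848×963×47 mm with its upper surface at z = 723 mm. It stands on four 88×88 mm square legs, each inset 44 mm from the nearest pair of top edges, running from the floor to the underside of the top. Four apron rails, 88 mm thick and 104 mm tall, run between adjacent legs with their top edges flush with the underside of the top and their outer faces flush with the legs' outer faces.

B is a four-legged stool. The seat is a 298×351×22 mm slab whose top surface is at z = 380 mm; four square legs, each 46×46 mm in cross-section, run from the floor (z = 0) to the underside of the seat, each flush with a corner of the seat. Four stretchers, 46 mm wide and 21 mm tall, connect adjacent legs with their undersides at z = 116 mm, each running between the inner faces of the legs it joins and aligned with the legs' outer faces on the other axis.

C is a bookshelf 554 mm wide overall, 229 mm deep and 1096 mm tall. The two sides are 27 mm thick vertical panels. 4 horizontal shelves of 18 mm thickness span between the inner faces of the sides; the lowest shelf sits on the floor and shelves are stacked with a clear vertical gap of 307 mm between each pair.

Two stools sit around the table at the −y, +x sides. The bookshelf is on top of the table, centred.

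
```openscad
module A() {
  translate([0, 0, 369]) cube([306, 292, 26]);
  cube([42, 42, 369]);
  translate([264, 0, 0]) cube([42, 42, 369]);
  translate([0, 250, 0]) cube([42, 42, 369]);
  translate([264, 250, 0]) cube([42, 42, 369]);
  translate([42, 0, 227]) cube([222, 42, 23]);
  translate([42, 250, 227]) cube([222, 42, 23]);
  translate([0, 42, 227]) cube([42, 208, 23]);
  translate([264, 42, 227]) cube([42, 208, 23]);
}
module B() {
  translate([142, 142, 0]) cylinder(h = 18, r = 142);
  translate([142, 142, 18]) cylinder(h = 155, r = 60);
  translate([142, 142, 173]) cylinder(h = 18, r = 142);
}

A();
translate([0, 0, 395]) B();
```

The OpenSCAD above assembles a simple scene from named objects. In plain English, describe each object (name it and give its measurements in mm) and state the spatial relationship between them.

A is a four-legged stool. The seat is 306×292 mm, 26 mm thick, top at z = 395 mm. It stands on four square legs, each 42×42 mm in cross-section, from z = 0 to the seat underside, each flush with a corner of the seat. Four stretchers, 42 mm wide and 23 mm tall, connect adjacent legs with their undersides at z = 227 mm, each running between the inner faces of the legs it joins and aligned with the legs' outer faces on the other axis.

B is a spool: two coaxial disc flanges of radius 142 mm and thickness 18 mm, joined by a core cylinder of radius 60 mm and height 155 mm. The lower flange rests on z = 0 and the three cylinders share a vertical axis.

The spool is on top of the stool.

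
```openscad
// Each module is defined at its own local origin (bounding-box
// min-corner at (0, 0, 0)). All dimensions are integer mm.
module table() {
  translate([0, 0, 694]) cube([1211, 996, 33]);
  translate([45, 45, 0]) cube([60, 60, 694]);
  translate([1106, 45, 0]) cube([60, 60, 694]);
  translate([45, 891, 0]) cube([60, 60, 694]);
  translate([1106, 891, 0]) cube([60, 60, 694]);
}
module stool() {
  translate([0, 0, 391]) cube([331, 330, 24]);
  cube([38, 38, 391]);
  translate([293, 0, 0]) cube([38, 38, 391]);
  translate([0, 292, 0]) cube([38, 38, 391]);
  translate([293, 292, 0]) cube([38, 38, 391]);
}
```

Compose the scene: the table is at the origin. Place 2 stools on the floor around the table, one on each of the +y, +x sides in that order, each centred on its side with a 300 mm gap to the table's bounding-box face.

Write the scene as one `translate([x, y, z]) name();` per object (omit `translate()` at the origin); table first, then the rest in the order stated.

table();
translate([440, 1296, 0]) stool();
translate([1511, 333, 0]) stool();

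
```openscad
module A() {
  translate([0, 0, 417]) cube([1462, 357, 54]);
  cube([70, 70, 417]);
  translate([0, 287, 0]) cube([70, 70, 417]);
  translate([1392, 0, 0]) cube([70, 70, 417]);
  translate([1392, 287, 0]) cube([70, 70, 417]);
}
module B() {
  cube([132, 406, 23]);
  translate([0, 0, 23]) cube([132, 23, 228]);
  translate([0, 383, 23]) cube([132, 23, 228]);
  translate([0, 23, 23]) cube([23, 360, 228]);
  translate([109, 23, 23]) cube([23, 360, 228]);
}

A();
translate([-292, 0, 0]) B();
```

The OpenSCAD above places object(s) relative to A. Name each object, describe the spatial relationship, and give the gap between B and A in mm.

A is a bench. B is an open box. The open box is on the floor beside the bench on its −x side. The gap between the open box and the bench is 160 mm.

The open box's nearest face is 160 mm from the bench's −x face.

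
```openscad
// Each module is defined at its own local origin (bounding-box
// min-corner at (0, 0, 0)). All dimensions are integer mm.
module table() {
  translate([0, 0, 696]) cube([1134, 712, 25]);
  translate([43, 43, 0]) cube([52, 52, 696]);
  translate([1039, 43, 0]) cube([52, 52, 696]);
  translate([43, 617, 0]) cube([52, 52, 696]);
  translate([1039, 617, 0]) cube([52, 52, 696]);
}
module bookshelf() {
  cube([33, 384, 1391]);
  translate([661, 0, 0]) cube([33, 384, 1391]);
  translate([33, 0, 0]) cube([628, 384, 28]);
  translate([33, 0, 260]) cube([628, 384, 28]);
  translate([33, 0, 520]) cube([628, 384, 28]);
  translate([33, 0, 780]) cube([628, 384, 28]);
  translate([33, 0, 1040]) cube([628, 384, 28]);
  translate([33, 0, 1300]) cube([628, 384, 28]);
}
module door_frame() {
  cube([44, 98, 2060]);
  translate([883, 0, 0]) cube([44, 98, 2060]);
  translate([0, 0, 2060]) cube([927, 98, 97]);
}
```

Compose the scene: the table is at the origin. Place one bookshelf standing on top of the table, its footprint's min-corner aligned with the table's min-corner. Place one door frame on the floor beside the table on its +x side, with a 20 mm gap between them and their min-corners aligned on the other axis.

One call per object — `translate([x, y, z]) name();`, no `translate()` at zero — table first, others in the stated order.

table();
translate([0, 0, 721]) bookshelf();
translate([1154, 0, 0]) door_frame();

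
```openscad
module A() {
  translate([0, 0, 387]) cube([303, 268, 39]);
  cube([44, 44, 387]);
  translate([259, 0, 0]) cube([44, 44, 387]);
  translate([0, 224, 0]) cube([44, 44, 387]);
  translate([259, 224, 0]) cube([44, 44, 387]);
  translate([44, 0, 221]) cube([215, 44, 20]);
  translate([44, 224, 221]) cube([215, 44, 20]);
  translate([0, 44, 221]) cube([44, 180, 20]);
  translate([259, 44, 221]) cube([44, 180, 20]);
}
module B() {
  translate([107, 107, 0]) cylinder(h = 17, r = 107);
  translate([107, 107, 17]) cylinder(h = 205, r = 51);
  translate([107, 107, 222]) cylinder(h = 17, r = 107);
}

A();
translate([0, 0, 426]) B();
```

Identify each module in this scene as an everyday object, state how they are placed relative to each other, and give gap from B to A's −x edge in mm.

A is a stool. B is a spool. The spool is on top of the stool. The gap from the spool to the stool's −x edge is 0 mm.

The spool's min-x is at 0; the stool's min-x is 0; gap = 0 mm.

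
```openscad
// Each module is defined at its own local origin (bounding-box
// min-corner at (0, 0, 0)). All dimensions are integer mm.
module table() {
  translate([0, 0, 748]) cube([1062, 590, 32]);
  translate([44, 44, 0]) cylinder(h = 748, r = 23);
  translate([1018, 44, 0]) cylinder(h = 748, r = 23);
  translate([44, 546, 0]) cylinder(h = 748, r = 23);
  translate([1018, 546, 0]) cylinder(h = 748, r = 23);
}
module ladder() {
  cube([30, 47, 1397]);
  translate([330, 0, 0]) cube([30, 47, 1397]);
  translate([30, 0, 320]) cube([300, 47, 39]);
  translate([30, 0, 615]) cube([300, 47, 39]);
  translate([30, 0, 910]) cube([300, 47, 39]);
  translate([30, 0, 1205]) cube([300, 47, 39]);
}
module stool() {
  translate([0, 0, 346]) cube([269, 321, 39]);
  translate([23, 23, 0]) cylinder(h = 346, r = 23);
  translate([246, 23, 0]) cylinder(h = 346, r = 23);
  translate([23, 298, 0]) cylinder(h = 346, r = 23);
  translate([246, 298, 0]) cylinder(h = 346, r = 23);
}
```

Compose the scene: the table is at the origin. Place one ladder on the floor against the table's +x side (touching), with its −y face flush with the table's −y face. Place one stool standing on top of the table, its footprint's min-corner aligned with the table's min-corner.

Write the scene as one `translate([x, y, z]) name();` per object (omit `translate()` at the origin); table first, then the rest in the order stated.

table();
translate([1062, 0, 0]) ladder();
translate([0, 0, 780]) stool();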